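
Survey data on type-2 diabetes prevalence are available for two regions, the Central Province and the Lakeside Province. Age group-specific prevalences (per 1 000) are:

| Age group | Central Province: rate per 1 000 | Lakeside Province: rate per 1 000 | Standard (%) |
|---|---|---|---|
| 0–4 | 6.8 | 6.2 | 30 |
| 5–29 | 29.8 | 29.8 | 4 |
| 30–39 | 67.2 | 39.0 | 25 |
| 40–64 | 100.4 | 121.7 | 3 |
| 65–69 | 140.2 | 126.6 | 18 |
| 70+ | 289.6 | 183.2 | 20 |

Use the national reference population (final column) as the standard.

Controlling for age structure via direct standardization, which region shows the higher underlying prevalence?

Central Province

Standard weights: 0.30, 0.04, 0.25, 0.03, 0.18, 0.20.
The Central Province: 0.3000×6.8 + 0.0400×29.8 + 0.2500×67.2 + 0.0300×100.4 + 0.1800×140.2 + 0.2000×289.6 = 106.2000 per 1 000.
The Lakeside Province: 0.3000×6.2 + 0.0400×29.8 + 0.2500×39.0 + 0.0300×121.7 + 0.1800×126.6 + 0.2000×183.2 = 75.8810 per 1 000.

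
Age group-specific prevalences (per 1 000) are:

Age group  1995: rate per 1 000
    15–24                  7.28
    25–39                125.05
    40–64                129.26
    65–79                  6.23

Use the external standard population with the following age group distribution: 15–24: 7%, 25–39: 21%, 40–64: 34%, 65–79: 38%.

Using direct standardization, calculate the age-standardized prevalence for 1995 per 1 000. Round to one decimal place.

73.1

Standard weights: 0.07, 0.21, 0.34, 0.38.
Standardized rate: 0.0700×7.28 + 0.2100×125.05 + 0.3400×129.26 + 0.3800×6.23 = 73.0859 per 1 000.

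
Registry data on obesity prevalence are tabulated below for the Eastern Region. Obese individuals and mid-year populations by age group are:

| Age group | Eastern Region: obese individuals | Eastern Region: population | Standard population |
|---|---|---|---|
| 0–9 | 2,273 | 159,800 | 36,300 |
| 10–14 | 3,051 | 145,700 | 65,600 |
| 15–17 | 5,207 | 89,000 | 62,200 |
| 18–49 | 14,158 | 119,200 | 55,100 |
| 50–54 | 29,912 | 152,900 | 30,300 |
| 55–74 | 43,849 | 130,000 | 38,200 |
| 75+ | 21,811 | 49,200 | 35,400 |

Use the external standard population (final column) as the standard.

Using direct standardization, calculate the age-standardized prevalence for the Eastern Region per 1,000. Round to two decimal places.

Age-specific rates per 1,000 for the Eastern Region: 14.224, 20.940, 58.506, 118.775, 195.631, 337.300, 443.313.
Standard total = 323,100; weights = 0.1123, 0.2030, 0.1925, 0.1705, 0.0938, 0.1182, 0.1096.
Standardized rate: 0.1123×14.224 + 0.2030×20.940 + 0.1925×58.506 + 0.1705×118.775 + 0.0938×195.631 + 0.1182×337.300 + 0.1096×443.313 = 144.1639 per 1,000.

144.16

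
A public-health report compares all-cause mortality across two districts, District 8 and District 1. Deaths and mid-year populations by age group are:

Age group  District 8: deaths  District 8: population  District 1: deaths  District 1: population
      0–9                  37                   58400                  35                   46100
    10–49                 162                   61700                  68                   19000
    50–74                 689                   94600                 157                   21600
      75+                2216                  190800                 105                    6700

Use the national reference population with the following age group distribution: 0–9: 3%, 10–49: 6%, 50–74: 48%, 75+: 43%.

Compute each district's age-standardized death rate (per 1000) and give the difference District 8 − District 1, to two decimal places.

Age-specific rates per 1000 for District 8: 0.634, 2.626, 7.283, 11.614.
For District 1: 0.759, 3.579, 7.269, 15.672.
Standard weights: 0.03, 0.06, 0.48, 0.43.
District 8: 0.0300×0.634 + 0.0600×2.626 + 0.4800×7.283 + 0.4300×11.614 = 8.6667 per 1000.
District 1: 0.0300×0.759 + 0.0600×3.579 + 0.4800×7.269 + 0.4300×15.672 = 10.4652 per 1000.
Difference = 8.6667 − 10.4652 = -1.7986.

-1.80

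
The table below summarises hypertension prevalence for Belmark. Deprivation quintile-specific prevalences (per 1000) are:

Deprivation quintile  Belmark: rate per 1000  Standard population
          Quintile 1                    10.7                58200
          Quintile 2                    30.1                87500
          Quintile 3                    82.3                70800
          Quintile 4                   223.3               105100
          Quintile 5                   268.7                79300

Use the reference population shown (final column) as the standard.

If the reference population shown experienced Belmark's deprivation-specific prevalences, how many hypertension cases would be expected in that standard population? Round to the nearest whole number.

53860

Expected hypertension cases = Σ (standard pop × deprivation-specific rate ÷ 1000)
= 58200×10.7/1000 + 87500×30.1/1000 + 70800×82.3/1000 + 105100×223.3/1000 + 79300×268.7/1000
= 622.74 + 2633.75 + 5826.84 + 23468.83 + 21307.91 = 53860.07.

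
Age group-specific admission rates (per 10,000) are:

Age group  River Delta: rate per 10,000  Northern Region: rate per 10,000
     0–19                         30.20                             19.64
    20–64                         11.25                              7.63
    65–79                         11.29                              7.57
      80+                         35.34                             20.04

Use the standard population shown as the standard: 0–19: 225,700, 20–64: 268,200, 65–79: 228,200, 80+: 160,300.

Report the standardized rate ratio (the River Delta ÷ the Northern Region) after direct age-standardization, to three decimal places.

1.583

Standard total = 882,400; weights = 0.2558, 0.3039, 0.2586, 0.1817.
The River Delta: 0.2558×30.20 + 0.3039×11.25 + 0.2586×11.29 + 0.1817×35.34 = 20.4836 per 10,000.
The Northern Region: 0.2558×19.64 + 0.3039×7.63 + 0.2586×7.57 + 0.1817×20.04 = 12.9408 per 10,000.
Ratio = 20.4836 ÷ 12.9408 = 1.58287.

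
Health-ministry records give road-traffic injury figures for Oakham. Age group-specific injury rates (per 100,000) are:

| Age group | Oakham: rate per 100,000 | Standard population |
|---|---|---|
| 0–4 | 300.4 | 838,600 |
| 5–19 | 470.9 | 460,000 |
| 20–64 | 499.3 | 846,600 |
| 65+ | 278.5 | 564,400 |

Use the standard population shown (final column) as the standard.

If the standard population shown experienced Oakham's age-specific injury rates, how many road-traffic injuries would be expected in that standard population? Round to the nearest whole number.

Expected road-traffic injuries = Σ (standard pop × age-specific rate ÷ 100,000)
= 838,600×300.4/100,000 + 460,000×470.9/100,000 + 846,600×499.3/100,000 + 564,400×278.5/100,000
= 2519.15 + 2166.14 + 4227.07 + 1571.85 = 10484.22.

10484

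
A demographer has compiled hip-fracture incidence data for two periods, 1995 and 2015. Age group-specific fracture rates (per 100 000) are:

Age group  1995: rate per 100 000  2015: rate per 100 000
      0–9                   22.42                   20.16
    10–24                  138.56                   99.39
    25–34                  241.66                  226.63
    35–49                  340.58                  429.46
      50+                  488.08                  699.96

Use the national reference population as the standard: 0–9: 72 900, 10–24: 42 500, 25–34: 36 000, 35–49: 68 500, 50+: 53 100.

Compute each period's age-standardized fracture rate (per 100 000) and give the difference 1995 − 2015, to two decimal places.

Standard total = 273 000; weights = 0.2670, 0.1557, 0.1319, 0.2509, 0.1945.
1995: 0.2670×22.42 + 0.1557×138.56 + 0.1319×241.66 + 0.2509×340.58 + 0.1945×488.08 = 239.8160 per 100 000.
2015: 0.2670×20.16 + 0.1557×99.39 + 0.1319×226.63 + 0.2509×429.46 + 0.1945×699.96 = 294.6458 per 100 000.
Difference = 239.8160 − 294.6458 = -54.8298.

-54.83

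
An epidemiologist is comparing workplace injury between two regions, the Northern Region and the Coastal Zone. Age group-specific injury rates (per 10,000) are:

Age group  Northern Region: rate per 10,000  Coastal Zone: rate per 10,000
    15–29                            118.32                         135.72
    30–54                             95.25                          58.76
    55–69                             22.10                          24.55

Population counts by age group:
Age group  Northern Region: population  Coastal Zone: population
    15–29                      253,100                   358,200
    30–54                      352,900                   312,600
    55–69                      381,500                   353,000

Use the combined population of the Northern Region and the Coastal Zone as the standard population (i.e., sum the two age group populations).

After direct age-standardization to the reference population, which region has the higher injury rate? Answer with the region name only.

Northern Region

Combined standard total = 2,011,300; weights = 0.3039, 0.3309, 0.3652.
The Northern Region: 0.3039×118.32 + 0.3309×95.25 + 0.3652×22.10 = 75.5483 per 10,000.
The Coastal Zone: 0.3039×135.72 + 0.3309×58.76 + 0.3652×24.55 = 69.6576 per 10,000.
The crude rates (72.90 vs 73.89) would put the Coastal Zone higher, but that reflects its age composition; once standardized to a common age structure, the Northern Region has the higher underlying rate.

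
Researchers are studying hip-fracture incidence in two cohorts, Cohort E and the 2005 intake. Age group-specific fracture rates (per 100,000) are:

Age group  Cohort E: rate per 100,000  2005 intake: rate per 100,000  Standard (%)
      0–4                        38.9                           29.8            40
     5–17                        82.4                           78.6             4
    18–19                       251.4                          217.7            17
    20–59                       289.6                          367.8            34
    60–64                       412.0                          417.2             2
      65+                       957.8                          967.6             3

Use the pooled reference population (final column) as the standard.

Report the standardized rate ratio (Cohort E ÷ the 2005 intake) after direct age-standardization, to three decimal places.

0.919

Standard weights: 0.40, 0.04, 0.17, 0.34, 0.02, 0.03.
Cohort E: 0.4000×38.9 + 0.0400×82.4 + 0.1700×251.4 + 0.3400×289.6 + 0.0200×412.0 + 0.0300×957.8 = 197.0320 per 100,000.
The 2005 intake: 0.4000×29.8 + 0.0400×78.6 + 0.1700×217.7 + 0.3400×367.8 + 0.0200×417.2 + 0.0300×967.6 = 214.4970 per 100,000.
Ratio = 197.0320 ÷ 214.4970 = 0.91858.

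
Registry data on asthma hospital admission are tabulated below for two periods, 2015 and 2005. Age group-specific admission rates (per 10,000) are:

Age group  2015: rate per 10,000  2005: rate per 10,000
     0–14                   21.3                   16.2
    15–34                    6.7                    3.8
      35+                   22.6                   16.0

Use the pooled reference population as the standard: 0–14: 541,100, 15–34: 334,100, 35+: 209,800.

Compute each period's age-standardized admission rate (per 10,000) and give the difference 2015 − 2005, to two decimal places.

4.71

Standard total = 1,085,000; weights = 0.4987, 0.3079, 0.1934.
2015: 0.4987×21.3 + 0.3079×6.7 + 0.1934×22.6 = 17.0556 per 10,000.
2005: 0.4987×16.2 + 0.3079×3.8 + 0.1934×16.0 = 12.3430 per 10,000.
Difference = 17.0556 − 12.3430 = 4.7126.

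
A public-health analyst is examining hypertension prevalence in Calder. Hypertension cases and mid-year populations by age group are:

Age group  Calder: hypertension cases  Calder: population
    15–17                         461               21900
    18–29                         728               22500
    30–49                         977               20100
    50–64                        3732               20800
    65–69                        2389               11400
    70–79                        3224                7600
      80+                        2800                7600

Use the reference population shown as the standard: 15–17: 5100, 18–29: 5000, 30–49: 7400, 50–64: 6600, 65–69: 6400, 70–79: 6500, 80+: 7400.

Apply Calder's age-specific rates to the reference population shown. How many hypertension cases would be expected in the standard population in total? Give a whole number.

8638

Age-specific rates per 1000 for Calder: 21.050, 32.356, 48.607, 179.423, 209.561, 424.211, 368.421.
Expected hypertension cases = Σ (standard pop × age-specific rate ÷ 1000)
= 5100×21.050/1000 + 5000×32.356/1000 + 7400×48.607/1000 + 6600×179.423/1000 + 6400×209.561/1000 + 6500×424.211/1000 + 7400×368.421/1000
= 107.36 + 161.78 + 359.69 + 1184.19 + 1341.19 + 2757.37 + 2726.32 = 8637.89.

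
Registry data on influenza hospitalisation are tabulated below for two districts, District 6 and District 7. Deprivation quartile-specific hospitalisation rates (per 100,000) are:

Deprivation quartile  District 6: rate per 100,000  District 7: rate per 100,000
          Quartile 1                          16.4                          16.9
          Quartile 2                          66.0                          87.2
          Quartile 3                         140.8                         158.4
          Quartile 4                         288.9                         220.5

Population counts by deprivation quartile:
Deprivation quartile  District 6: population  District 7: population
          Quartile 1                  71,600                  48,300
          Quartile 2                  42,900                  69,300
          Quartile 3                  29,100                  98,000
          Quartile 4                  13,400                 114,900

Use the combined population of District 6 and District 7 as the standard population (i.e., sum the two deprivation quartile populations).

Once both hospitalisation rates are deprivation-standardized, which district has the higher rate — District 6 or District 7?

District 6

Combined standard total = 487,500; weights = 0.2459, 0.2302, 0.2607, 0.2632.
District 6: 0.2459×16.4 + 0.2302×66.0 + 0.2607×140.8 + 0.2632×288.9 = 131.9654 per 100,000.
District 7: 0.2459×16.9 + 0.2302×87.2 + 0.2607×158.4 + 0.2632×220.5 = 123.5547 per 100,000.
The crude rates (76.27 vs 144.38) would put District 7 higher, but that reflects its deprivation composition; once standardized to a common deprivation structure, District 6 has the higher underlying rate.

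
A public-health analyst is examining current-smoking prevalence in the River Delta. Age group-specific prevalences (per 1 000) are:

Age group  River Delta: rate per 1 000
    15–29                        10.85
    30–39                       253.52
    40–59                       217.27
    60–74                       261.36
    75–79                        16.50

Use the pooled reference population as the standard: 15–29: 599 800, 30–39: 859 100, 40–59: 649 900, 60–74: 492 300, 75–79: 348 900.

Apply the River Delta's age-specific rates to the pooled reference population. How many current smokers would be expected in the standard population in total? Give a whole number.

499935

Expected current smokers = Σ (standard pop × age-specific rate ÷ 1 000)
= 599 800×10.85/1 000 + 859 100×253.52/1 000 + 649 900×217.27/1 000 + 492 300×261.36/1 000 + 348 900×16.50/1 000
= 6507.83 + 217799.03 + 141203.77 + 128667.53 + 5756.85 = 499935.01.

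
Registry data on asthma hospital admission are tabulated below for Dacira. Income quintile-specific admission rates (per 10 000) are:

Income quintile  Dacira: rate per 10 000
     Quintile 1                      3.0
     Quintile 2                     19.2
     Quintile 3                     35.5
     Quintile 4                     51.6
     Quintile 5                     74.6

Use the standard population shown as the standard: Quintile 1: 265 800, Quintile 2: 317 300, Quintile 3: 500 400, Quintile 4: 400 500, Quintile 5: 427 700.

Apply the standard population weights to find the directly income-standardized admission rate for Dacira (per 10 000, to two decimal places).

40.40

Standard total = 1 911 700; weights = 0.1390, 0.1660, 0.2618, 0.2095, 0.2237.
Standardized rate: 0.1390×3.0 + 0.1660×19.2 + 0.2618×35.5 + 0.2095×51.6 + 0.2237×74.6 = 40.3965 per 10 000.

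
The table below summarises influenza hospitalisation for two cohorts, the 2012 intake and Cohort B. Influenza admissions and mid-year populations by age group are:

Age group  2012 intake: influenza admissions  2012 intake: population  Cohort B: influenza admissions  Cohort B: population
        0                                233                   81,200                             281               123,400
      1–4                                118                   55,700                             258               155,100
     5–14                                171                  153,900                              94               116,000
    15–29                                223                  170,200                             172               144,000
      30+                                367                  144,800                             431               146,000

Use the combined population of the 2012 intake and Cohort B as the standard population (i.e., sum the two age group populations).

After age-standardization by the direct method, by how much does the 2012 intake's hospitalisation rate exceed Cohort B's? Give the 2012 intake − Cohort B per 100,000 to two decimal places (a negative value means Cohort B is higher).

Age-specific rates per 100,000 for the 2012 intake: 286.95, 211.85, 111.11, 131.02, 253.45.
For Cohort B: 227.71, 166.34, 81.03, 119.44, 295.21.
Combined standard total = 1,290,300; weights = 0.1586, 0.1634, 0.2092, 0.2435, 0.2254.
The 2012 intake: 0.1586×286.95 + 0.1634×211.85 + 0.2092×111.11 + 0.2435×131.02 + 0.2254×253.45 = 192.3794 per 100,000.
Cohort B: 0.1586×227.71 + 0.1634×166.34 + 0.2092×81.03 + 0.2435×119.44 + 0.2254×295.21 = 175.8523 per 100,000.
Difference = 192.3794 − 175.8523 = 16.5271.

16.53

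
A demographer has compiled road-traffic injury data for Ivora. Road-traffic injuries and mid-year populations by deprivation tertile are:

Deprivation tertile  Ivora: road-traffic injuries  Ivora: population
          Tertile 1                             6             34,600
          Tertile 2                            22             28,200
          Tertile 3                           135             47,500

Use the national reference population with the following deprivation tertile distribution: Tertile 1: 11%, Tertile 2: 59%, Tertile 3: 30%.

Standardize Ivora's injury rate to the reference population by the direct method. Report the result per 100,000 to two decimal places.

Deprivation-specific rates per 100,000 for Ivora: 17.34, 78.01, 284.21.
Standard weights: 0.11, 0.59, 0.30.
Standardized rate: 0.1100×17.34 + 0.5900×78.01 + 0.3000×284.21 = 133.1990 per 100,000.

133.20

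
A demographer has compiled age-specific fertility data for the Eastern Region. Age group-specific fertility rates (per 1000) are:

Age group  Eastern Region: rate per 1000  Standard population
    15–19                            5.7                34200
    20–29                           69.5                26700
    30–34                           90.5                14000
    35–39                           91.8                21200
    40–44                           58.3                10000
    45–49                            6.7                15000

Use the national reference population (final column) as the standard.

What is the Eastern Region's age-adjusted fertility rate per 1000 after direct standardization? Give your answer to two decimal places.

Standard total = 121100; weights = 0.2824, 0.2205, 0.1156, 0.1751, 0.0826, 0.1239.
Standardized rate: 0.2824×5.7 + 0.2205×69.5 + 0.1156×90.5 + 0.1751×91.8 + 0.0826×58.3 + 0.1239×6.7 = 49.1102 per 1000.

49.11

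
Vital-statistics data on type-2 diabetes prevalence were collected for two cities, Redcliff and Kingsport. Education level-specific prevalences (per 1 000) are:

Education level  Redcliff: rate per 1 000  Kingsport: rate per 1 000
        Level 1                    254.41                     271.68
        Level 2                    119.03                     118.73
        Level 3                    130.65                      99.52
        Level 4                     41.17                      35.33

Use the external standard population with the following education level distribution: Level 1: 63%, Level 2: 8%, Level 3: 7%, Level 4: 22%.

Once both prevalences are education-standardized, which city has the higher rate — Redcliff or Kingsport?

Standard weights: 0.63, 0.08, 0.07, 0.22.
Redcliff: 0.6300×254.41 + 0.0800×119.03 + 0.0700×130.65 + 0.2200×41.17 = 188.0036 per 1 000.
Kingsport: 0.6300×271.68 + 0.0800×118.73 + 0.0700×99.52 + 0.2200×35.33 = 195.3958 per 1 000.

Kingsport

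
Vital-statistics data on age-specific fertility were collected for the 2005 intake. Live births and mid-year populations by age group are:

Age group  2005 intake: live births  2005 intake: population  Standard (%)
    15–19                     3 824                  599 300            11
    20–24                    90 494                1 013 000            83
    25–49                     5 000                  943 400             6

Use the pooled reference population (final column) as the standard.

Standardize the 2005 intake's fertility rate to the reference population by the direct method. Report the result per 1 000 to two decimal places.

75.17

Age-specific rates per 1 000 for the 2005 intake: 6.381, 89.333, 5.300.
Standard weights: 0.11, 0.83, 0.06.
Standardized rate: 0.1100×6.381 + 0.8300×89.333 + 0.0600×5.300 = 75.1660 per 1 000.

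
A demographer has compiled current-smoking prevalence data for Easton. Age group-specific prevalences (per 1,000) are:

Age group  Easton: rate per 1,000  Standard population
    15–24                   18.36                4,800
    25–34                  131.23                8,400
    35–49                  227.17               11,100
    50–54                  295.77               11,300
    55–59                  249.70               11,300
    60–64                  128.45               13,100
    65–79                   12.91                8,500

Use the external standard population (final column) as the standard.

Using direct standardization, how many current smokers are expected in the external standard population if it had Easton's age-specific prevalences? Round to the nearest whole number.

Expected current smokers = Σ (standard pop × age-specific rate ÷ 1,000)
= 4,800×18.36/1,000 + 8,400×131.23/1,000 + 11,100×227.17/1,000 + 11,300×295.77/1,000 + 11,300×249.70/1,000 + 13,100×128.45/1,000 + 8,500×12.91/1,000
= 88.13 + 1102.33 + 2521.59 + 3342.20 + 2821.61 + 1682.69 + 109.73 = 11668.29.

11668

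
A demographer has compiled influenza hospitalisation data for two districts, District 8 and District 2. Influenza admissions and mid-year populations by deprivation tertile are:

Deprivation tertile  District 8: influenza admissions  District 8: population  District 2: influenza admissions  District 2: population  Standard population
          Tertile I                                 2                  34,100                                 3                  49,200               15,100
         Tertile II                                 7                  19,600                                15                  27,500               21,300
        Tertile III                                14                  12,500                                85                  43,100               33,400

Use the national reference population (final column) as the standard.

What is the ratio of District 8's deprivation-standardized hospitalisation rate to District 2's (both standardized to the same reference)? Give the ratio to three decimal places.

0.585

Deprivation-specific rates per 100,000 for District 8: 5.87, 35.71, 112.00.
For District 2: 6.10, 54.55, 197.22.
Standard total = 69,800; weights = 0.2163, 0.3052, 0.4785.
District 8: 0.2163×5.87 + 0.3052×35.71 + 0.4785×112.00 = 65.7604 per 100,000.
District 2: 0.2163×6.10 + 0.3052×54.55 + 0.4785×197.22 = 112.3338 per 100,000.
Ratio = 65.7604 ÷ 112.3338 = 0.58540.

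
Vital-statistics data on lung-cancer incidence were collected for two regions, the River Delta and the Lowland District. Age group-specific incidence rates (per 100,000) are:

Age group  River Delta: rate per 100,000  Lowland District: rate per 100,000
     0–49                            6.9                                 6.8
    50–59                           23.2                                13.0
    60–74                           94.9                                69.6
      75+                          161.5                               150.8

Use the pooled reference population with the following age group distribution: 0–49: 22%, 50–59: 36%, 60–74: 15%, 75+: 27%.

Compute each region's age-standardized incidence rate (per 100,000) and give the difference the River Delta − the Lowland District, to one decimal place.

10.4

Standard weights: 0.22, 0.36, 0.15, 0.27.
The River Delta: 0.2200×6.9 + 0.3600×23.2 + 0.1500×94.9 + 0.2700×161.5 = 67.7100 per 100,000.
The Lowland District: 0.2200×6.8 + 0.3600×13.0 + 0.1500×69.6 + 0.2700×150.8 = 57.3320 per 100,000.
Difference = 67.7100 − 57.3320 = 10.3780.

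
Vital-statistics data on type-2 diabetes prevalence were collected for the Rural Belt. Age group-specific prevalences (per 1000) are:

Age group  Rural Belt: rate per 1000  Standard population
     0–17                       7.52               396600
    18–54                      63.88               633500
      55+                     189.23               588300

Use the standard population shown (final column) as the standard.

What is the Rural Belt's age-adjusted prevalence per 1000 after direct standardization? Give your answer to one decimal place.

Standard total = 1618400; weights = 0.2451, 0.3914, 0.3635.
Standardized rate: 0.2451×7.52 + 0.3914×63.88 + 0.3635×189.23 = 95.6342 per 1000.

95.6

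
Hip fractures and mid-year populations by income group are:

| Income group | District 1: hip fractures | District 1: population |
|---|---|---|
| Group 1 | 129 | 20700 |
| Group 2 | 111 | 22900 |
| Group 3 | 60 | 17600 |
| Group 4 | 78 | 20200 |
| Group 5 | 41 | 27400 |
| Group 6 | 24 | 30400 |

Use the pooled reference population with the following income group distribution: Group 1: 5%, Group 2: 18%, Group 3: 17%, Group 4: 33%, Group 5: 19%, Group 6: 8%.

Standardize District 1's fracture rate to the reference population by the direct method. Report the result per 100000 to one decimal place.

Income-specific rates per 100000 for District 1: 623.19, 484.72, 340.91, 386.14, 149.64, 78.95.
Standard weights: 0.05, 0.18, 0.17, 0.33, 0.19, 0.08.
Standardized rate: 0.0500×623.19 + 0.1800×484.72 + 0.1700×340.91 + 0.3300×386.14 + 0.1900×149.64 + 0.0800×78.95 = 338.5351 per 100000.

338.5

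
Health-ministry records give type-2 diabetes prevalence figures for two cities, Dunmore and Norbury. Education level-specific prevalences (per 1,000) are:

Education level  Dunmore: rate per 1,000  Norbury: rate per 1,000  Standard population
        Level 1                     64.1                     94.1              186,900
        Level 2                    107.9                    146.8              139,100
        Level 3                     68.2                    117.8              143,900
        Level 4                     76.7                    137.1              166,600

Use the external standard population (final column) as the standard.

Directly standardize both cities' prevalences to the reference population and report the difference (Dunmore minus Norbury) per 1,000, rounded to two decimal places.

-44.33

Standard total = 636,500; weights = 0.2936, 0.2185, 0.2261, 0.2617.
Dunmore: 0.2936×64.1 + 0.2185×107.9 + 0.2261×68.2 + 0.2617×76.7 = 77.8969 per 1,000.
Norbury: 0.2936×94.1 + 0.2185×146.8 + 0.2261×117.8 + 0.2617×137.1 = 122.2301 per 1,000.
Difference = 77.8969 − 122.2301 = -44.3332.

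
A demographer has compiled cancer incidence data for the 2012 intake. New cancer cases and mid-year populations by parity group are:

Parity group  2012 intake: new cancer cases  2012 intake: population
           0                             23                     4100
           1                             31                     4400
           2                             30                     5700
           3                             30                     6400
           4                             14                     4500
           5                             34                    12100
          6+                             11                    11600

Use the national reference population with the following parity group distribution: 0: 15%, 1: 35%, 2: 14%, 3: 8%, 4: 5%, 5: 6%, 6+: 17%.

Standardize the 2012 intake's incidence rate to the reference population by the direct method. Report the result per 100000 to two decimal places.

490.46

Parity-specific rates per 100000 for the 2012 intake: 560.98, 704.55, 526.32, 468.75, 311.11, 280.99, 94.83.
Standard weights: 0.15, 0.35, 0.14, 0.08, 0.05, 0.06, 0.17.
Standardized rate: 0.1500×560.98 + 0.3500×704.55 + 0.1400×526.32 + 0.0800×468.75 + 0.0500×311.11 + 0.0600×280.99 + 0.1700×94.83 = 490.4572 per 100000.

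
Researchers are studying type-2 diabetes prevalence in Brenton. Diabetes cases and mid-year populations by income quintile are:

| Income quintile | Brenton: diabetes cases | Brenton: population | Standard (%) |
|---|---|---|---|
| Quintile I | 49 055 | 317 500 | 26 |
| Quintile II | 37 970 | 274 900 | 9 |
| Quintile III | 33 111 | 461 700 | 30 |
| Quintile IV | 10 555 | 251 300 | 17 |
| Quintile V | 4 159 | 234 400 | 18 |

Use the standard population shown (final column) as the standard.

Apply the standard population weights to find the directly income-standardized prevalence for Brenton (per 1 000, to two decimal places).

84.45

Income-specific rates per 1 000 for Brenton: 154.504, 138.123, 71.715, 42.002, 17.743.
Standard weights: 0.26, 0.09, 0.30, 0.17, 0.18.
Standardized rate: 0.2600×154.504 + 0.0900×138.123 + 0.3000×71.715 + 0.1700×42.002 + 0.1800×17.743 = 84.4508 per 1 000.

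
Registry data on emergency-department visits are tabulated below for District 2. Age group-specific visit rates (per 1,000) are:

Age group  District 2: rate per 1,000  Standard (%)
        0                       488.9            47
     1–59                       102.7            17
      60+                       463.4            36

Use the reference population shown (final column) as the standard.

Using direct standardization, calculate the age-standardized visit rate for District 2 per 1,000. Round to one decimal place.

Standard weights: 0.47, 0.17, 0.36.
Standardized rate: 0.4700×488.9 + 0.1700×102.7 + 0.3600×463.4 = 414.0660 per 1,000.

414.1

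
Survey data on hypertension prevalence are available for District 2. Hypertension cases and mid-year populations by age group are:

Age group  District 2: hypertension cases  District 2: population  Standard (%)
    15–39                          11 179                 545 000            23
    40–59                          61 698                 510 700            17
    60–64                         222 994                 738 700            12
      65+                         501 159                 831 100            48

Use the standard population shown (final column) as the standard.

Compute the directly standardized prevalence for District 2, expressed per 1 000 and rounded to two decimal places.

Age-specific rates per 1 000 for District 2: 20.512, 120.811, 301.874, 603.007.
Standard weights: 0.23, 0.17, 0.12, 0.48.
Standardized rate: 0.2300×20.512 + 0.1700×120.811 + 0.1200×301.874 + 0.4800×603.007 = 350.9237 per 1 000.

350.92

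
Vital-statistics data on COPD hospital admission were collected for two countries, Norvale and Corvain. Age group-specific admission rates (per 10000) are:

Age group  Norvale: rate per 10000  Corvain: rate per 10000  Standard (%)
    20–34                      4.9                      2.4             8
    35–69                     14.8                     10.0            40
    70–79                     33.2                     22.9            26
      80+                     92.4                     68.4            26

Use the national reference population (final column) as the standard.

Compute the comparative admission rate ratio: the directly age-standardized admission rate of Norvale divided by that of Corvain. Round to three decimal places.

Standard weights: 0.08, 0.40, 0.26, 0.26.
Norvale: 0.0800×4.9 + 0.4000×14.8 + 0.2600×33.2 + 0.2600×92.4 = 38.9680 per 10000.
Corvain: 0.0800×2.4 + 0.4000×10.0 + 0.2600×22.9 + 0.2600×68.4 = 27.9300 per 10000.
Ratio = 38.9680 ÷ 27.9300 = 1.39520.

1.395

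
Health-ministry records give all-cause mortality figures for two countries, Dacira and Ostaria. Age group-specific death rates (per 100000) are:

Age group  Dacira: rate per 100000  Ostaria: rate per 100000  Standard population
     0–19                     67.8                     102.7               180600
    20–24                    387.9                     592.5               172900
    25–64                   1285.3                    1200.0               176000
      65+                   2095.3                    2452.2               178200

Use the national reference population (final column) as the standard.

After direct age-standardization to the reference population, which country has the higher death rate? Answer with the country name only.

Standard total = 707700; weights = 0.2552, 0.2443, 0.2487, 0.2518.
Dacira: 0.2552×67.8 + 0.2443×387.9 + 0.2487×1285.3 + 0.2518×2095.3 = 959.3159 per 100000.
Ostaria: 0.2552×102.7 + 0.2443×592.5 + 0.2487×1200.0 + 0.2518×2452.2 = 1086.8630 per 100000.

Ostaria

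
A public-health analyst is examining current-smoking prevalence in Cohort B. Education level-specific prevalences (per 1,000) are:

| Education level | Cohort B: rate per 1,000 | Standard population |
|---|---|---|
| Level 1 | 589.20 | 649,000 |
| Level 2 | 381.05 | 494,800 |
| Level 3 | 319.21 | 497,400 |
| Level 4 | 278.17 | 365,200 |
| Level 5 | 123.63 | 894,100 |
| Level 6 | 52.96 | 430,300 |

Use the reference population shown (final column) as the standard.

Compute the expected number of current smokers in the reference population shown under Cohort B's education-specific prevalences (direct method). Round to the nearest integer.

964623

Expected current smokers = Σ (standard pop × education-specific rate ÷ 1,000)
= 649,000×589.20/1,000 + 494,800×381.05/1,000 + 497,400×319.21/1,000 + 365,200×278.17/1,000 + 894,100×123.63/1,000 + 430,300×52.96/1,000
= 382390.80 + 188543.54 + 158775.05 + 101587.68 + 110537.58 + 22788.69 = 964623.35.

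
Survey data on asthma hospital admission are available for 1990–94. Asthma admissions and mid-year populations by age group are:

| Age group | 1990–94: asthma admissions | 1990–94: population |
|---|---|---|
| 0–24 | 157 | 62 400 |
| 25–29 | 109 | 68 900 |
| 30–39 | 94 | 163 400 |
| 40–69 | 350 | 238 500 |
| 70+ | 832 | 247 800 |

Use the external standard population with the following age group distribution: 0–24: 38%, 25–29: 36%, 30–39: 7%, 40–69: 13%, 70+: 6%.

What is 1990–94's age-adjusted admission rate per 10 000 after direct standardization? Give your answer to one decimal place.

19.6

Age-specific rates per 10 000 for 1990–94: 25.16, 15.82, 5.75, 14.68, 33.58.
Standard weights: 0.38, 0.36, 0.07, 0.13, 0.06.
Standardized rate: 0.3800×25.16 + 0.3600×15.82 + 0.0700×5.75 + 0.1300×14.68 + 0.0600×33.58 = 19.5811 per 10 000.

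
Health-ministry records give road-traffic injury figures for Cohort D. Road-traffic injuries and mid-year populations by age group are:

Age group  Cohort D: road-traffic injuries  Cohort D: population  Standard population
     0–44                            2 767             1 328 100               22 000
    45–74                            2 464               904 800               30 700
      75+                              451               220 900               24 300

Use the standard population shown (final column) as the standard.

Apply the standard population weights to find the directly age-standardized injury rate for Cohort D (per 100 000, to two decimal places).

232.53

Age-specific rates per 100 000 for Cohort D: 208.34, 272.33, 204.16.
Standard total = 77 000; weights = 0.2857, 0.3987, 0.3156.
Standardized rate: 0.2857×208.34 + 0.3987×272.33 + 0.3156×204.16 = 232.5342 per 100 000.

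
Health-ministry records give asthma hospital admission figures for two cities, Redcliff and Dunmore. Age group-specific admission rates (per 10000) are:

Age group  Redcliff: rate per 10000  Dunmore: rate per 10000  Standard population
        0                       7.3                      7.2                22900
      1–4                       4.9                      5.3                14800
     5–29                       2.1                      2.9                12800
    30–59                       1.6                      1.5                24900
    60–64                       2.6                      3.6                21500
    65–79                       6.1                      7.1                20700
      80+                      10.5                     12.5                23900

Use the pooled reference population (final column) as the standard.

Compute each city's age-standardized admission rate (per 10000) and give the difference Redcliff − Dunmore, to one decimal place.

-0.7

Standard total = 141500; weights = 0.1618, 0.1046, 0.0905, 0.1760, 0.1519, 0.1463, 0.1689.
Redcliff: 0.1618×7.3 + 0.1046×4.9 + 0.0905×2.1 + 0.1760×1.6 + 0.1519×2.6 + 0.1463×6.1 + 0.1689×10.5 = 5.2264 per 10000.
Dunmore: 0.1618×7.2 + 0.1046×5.3 + 0.0905×2.9 + 0.1760×1.5 + 0.1519×3.6 + 0.1463×7.1 + 0.1689×12.5 = 5.9428 per 10000.
Difference = 5.2264 − 5.9428 = -0.7165.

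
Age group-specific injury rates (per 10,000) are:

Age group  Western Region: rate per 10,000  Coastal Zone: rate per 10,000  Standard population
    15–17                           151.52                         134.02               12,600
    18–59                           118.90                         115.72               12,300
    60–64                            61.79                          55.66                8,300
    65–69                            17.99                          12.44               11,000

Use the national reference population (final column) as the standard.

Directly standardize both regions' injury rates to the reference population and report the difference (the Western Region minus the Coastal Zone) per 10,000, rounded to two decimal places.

Standard total = 44,200; weights = 0.2851, 0.2783, 0.1878, 0.2489.
The Western Region: 0.2851×151.52 + 0.2783×118.90 + 0.1878×61.79 + 0.2489×17.99 = 92.3613 per 10,000.
The Coastal Zone: 0.2851×134.02 + 0.2783×115.72 + 0.1878×55.66 + 0.2489×12.44 = 83.9553 per 10,000.
Difference = 92.3613 − 83.9553 = 8.4060.

8.41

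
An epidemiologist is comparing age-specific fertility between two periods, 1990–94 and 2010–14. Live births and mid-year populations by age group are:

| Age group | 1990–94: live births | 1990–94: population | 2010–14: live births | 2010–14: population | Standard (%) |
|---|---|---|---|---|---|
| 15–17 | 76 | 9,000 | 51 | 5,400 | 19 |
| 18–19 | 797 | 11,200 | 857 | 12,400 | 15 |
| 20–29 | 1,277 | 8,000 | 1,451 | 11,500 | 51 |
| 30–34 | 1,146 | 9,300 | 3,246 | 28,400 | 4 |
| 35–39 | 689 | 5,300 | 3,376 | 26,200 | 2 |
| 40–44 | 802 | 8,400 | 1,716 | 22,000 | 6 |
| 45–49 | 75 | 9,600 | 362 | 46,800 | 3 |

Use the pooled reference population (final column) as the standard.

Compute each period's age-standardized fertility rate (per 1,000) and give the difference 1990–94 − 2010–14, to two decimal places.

Age-specific rates per 1,000 for 1990–94: 8.444, 71.161, 159.625, 123.226, 130.000, 95.476, 7.812.
For 2010–14: 9.444, 69.113, 126.174, 114.296, 128.855, 78.000, 7.735.
Standard weights: 0.19, 0.15, 0.51, 0.04, 0.02, 0.06, 0.03.
1990–94: 0.1900×8.444 + 0.1500×71.161 + 0.5100×159.625 + 0.0400×123.226 + 0.0200×130.000 + 0.0600×95.476 + 0.0300×7.812 = 107.1793 per 1,000.
2010–14: 0.1900×9.444 + 0.1500×69.113 + 0.5100×126.174 + 0.0400×114.296 + 0.0200×128.855 + 0.0600×78.000 + 0.0300×7.735 = 88.5711 per 1,000.
Difference = 107.1793 − 88.5711 = 18.6082.

18.61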